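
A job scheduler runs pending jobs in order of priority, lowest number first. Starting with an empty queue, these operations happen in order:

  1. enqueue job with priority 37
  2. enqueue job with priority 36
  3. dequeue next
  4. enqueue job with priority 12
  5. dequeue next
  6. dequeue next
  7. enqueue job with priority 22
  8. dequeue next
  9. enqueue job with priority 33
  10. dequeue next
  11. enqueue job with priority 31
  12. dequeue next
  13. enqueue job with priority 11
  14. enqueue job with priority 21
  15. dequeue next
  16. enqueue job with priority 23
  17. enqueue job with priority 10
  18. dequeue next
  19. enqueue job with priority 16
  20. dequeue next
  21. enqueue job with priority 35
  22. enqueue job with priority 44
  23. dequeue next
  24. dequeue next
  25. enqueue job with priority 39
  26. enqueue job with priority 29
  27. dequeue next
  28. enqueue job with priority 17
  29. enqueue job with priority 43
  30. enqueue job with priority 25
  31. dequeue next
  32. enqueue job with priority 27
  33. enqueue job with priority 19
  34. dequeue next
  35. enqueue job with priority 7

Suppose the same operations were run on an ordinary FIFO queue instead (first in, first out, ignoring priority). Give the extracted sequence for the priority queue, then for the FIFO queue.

insert 37 → {37}
insert 36 → {36, 37}
dequeue next → 36; now {37}
insert 12 → {12, 37}
dequeue next → 12; now {37}
dequeue next → 37; now {}
insert 22 → {22}
dequeue next → 22; now {}
insert 33 → {33}
dequeue next → 33; now {}
insert 31 → {31}
dequeue next → 31; now {}
insert 11 → {11}
insert 21 → {11, 21}
dequeue next → 11; now {21}
insert 23 → {21, 23}
insert 10 → {10, 21, 23}
dequeue next → 10; now {21, 23}
insert 16 → {16, 21, 23}
dequeue next → 16; now {21, 23}
insert 35 → {21, 23, 35}
insert 44 → {21, 23, 35, 44}
dequeue next → 21; now {23, 35, 44}
dequeue next → 23; now {35, 44}
insert 39 → {35, 39, 44}
insert 29 → {29, 35, 39, 44}
dequeue next → 29; now {35, 39, 44}
insert 17 → {17, 35, 39, 44}
insert 43 → {17, 35, 39, 43, 44}
insert 25 → {17, 25, 35, 39, 43, 44}
dequeue next → 17; now {25, 35, 39, 43, 44}
insert 27 → {25, 27, 35, 39, 43, 44}
insert 19 → {19, 25, 27, 35, 39, 43, 44}
dequeue next → 19; now {25, 27, 35, 39, 43, 44}
insert 7 → {7, 25, 27, 35, 39, 43, 44}

priority queue: 36, 12, 37, 22, 33, 31, 11, 10, 16, 21, 23, 29, 17, 19; FIFO queue: 37, 36, 12, 22, 33, 31, 11, 21, 23, 10, 16, 35, 44, 39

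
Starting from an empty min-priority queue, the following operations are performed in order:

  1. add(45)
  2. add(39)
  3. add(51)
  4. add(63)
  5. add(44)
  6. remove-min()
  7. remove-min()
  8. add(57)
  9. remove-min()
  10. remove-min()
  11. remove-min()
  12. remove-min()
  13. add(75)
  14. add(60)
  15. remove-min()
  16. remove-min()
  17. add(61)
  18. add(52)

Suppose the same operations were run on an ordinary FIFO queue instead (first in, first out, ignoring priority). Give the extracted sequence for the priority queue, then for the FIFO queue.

insert 45 → {45}
insert 39 → {39, 45}
insert 51 → {39, 45, 51}
insert 63 → {39, 45, 51, 63}
insert 44 → {39, 44, 45, 51, 63}
remove-min → 39; now {44, 45, 51, 63}
remove-min → 44; now {45, 51, 63}
insert 57 → {45, 51, 57, 63}
remove-min → 45; now {51, 57, 63}
remove-min → 51; now {57, 63}
remove-min → 57; now {63}
remove-min → 63; now {}
insert 75 → {75}
insert 60 → {60, 75}
remove-min → 60; now {75}
remove-min → 75; now {}
insert 61 → {61}
insert 52 → {52, 61}

priority queue: 39, 44, 45, 51, 57, 63, 60, 75; FIFO queue: [45, 39, 51, 63, 44, 57, 75, 60]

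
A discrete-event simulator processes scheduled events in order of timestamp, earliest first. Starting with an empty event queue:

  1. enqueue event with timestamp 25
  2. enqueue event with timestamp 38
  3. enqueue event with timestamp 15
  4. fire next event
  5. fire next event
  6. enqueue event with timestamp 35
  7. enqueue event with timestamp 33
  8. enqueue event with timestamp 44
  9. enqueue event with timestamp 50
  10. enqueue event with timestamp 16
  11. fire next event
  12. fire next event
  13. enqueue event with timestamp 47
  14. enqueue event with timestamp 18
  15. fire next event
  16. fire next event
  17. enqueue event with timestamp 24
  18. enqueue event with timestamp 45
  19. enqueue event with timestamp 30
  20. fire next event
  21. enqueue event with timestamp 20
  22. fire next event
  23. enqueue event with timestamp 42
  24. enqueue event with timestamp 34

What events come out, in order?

insert 25 → {25}
insert 38 → {25, 38}
insert 15 → {15, 25, 38}
fire next event → 15; now {25, 38}
fire next event → 25; now {38}
insert 35 → {35, 38}
insert 33 → {33, 35, 38}
insert 44 → {33, 35, 38, 44}
insert 50 → {33, 35, 38, 44, 50}
insert 16 → {16, 33, 35, 38, 44, 50}
fire next event → 16; now {33, 35, 38, 44, 50}
fire next event → 33; now {35, 38, 44, 50}
insert 47 → {35, 38, 44, 47, 50}
insert 18 → {18, 35, 38, 44, 47, 50}
fire next event → 18; now {35, 38, 44, 47, 50}
fire next event → 35; now {38, 44, 47, 50}
insert 24 → {24, 38, 44, 47, 50}
insert 45 → {24, 38, 44, 45, 47, 50}
insert 30 → {24, 30, 38, 44, 45, 47, 50}
fire next event → 24; now {30, 38, 44, 45, 47, 50}
insert 20 → {20, 30, 38, 44, 45, 47, 50}
fire next event → 20; now {30, 38, 44, 45, 47, 50}
insert 42 → {30, 38, 42, 44, 45, 47, 50}
insert 34 → {30, 34, 38, 42, 44, 45, 47, 50}

15, 25, 16, 33, 18, 35, 24, 20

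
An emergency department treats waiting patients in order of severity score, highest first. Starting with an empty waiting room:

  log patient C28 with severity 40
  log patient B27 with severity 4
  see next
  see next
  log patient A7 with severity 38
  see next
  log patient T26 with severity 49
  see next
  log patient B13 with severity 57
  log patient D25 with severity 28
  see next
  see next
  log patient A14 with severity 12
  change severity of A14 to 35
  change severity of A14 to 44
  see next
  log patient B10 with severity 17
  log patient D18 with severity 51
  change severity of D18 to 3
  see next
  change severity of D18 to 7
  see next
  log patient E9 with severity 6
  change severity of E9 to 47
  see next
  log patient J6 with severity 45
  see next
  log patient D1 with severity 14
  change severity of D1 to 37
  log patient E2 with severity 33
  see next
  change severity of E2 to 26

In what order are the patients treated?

C28, B27, A7, T26, B13, D25, A14, B10, D18, E9, J6, D1

add C28 (severity 40) → {C28:40}
add B27 (severity 4) → {C28:40, B27:4}
see next → C28; now {B27:4}
see next → B27; now {}
add A7 (severity 38) → {A7:38}
see next → A7; now {}
add T26 (severity 49) → {T26:49}
see next → T26; now {}
add B13 (severity 57) → {B13:57}
add D25 (severity 28) → {B13:57, D25:28}
see next → B13; now {D25:28}
see next → D25; now {}
add A14 (severity 12) → {A14:12}
update A14 to severity 35 → {A14:35}
update A14 to severity 44 → {A14:44}
see next → A14; now {}
add B10 (severity 17) → {B10:17}
add D18 (severity 51) → {D18:51, B10:17}
update D18 to severity 3 → {B10:17, D18:3}
see next → B10; now {D18:3}
update D18 to severity 7 → {D18:7}
see next → D18; now {}
add E9 (severity 6) → {E9:6}
update E9 to severity 47 → {E9:47}
see next → E9; now {}
add J6 (severity 45) → {J6:45}
see next → J6; now {}
add D1 (severity 14) → {D1:14}
update D1 to severity 37 → {D1:37}
add E2 (severity 33) → {D1:37, E2:33}
see next → D1; now {E2:33}
update E2 to severity 26 → {E2:26}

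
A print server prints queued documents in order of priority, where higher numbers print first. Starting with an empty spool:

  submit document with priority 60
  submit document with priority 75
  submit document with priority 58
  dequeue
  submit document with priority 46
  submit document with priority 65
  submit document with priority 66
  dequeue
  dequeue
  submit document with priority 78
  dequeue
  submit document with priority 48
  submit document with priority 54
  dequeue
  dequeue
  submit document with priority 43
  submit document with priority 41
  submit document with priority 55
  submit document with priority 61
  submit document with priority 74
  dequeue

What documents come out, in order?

insert 60 → {60}
insert 75 → {75, 60}
insert 58 → {75, 60, 58}
dequeue → 75; now {60, 58}
insert 46 → {60, 58, 46}
insert 65 → {65, 60, 58, 46}
insert 66 → {66, 65, 60, 58, 46}
dequeue → 66; now {65, 60, 58, 46}
dequeue → 65; now {60, 58, 46}
insert 78 → {78, 60, 58, 46}
dequeue → 78; now {60, 58, 46}
insert 48 → {60, 58, 48, 46}
insert 54 → {60, 58, 54, 48, 46}
dequeue → 60; now {58, 54, 48, 46}
dequeue → 58; now {54, 48, 46}
insert 43 → {54, 48, 46, 43}
insert 41 → {54, 48, 46, 43, 41}
insert 55 → {55, 54, 48, 46, 43, 41}
insert 61 → {61, 55, 54, 48, 46, 43, 41}
insert 74 → {74, 61, 55, 54, 48, 46, 43, 41}
dequeue → 74; now {61, 55, 54, 48, 46, 43, 41}

[75, 66, 65, 78, 60, 58, 74]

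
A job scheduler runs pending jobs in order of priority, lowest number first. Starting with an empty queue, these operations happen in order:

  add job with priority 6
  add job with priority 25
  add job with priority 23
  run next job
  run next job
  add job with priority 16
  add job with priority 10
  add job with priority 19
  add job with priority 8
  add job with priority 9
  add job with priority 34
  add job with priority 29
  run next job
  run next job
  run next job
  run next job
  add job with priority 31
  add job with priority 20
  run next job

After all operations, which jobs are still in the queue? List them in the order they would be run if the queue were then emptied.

insert 6 → {6}
insert 25 → {6, 25}
insert 23 → {6, 23, 25}
run next job → 6; now {23, 25}
run next job → 23; now {25}
insert 16 → {16, 25}
insert 10 → {10, 16, 25}
insert 19 → {10, 16, 19, 25}
insert 8 → {8, 10, 16, 19, 25}
insert 9 → {8, 9, 10, 16, 19, 25}
insert 34 → {8, 9, 10, 16, 19, 25, 34}
insert 29 → {8, 9, 10, 16, 19, 25, 29, 34}
run next job → 8; now {9, 10, 16, 19, 25, 29, 34}
run next job → 9; now {10, 16, 19, 25, 29, 34}
run next job → 10; now {16, 19, 25, 29, 34}
run next job → 16; now {19, 25, 29, 34}
insert 31 → {19, 25, 29, 31, 34}
insert 20 → {19, 20, 25, 29, 31, 34}
run next job → 19; now {20, 25, 29, 31, 34}

20 → 25 → 29 → 31 → 34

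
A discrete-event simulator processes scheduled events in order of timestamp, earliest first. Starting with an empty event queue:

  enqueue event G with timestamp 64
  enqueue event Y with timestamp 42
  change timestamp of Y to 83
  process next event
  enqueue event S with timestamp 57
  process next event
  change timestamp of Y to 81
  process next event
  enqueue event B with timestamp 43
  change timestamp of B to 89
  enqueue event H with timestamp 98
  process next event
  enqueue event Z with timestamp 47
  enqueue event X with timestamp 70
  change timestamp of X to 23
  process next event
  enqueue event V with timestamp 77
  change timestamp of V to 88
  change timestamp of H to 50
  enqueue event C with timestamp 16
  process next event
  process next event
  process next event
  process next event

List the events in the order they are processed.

[G, S, Y, B, X, C, Z, H, V]

add G (timestamp 64) → {G:64}
add Y (timestamp 42) → {Y:42, G:64}
update Y to timestamp 83 → {G:64, Y:83}
process next event → G; now {Y:83}
add S (timestamp 57) → {S:57, Y:83}
process next event → S; now {Y:83}
update Y to timestamp 81 → {Y:81}
process next event → Y; now {}
add B (timestamp 43) → {B:43}
update B to timestamp 89 → {B:89}
add H (timestamp 98) → {B:89, H:98}
process next event → B; now {H:98}
add Z (timestamp 47) → {Z:47, H:98}
add X (timestamp 70) → {Z:47, X:70, H:98}
update X to timestamp 23 → {X:23, Z:47, H:98}
process next event → X; now {Z:47, H:98}
add V (timestamp 77) → {Z:47, V:77, H:98}
update V to timestamp 88 → {Z:47, V:88, H:98}
update H to timestamp 50 → {Z:47, H:50, V:88}
add C (timestamp 16) → {C:16, Z:47, H:50, V:88}
process next event → C; now {Z:47, H:50, V:88}
process next event → Z; now {H:50, V:88}
process next event → H; now {V:88}
process next event → V; now {}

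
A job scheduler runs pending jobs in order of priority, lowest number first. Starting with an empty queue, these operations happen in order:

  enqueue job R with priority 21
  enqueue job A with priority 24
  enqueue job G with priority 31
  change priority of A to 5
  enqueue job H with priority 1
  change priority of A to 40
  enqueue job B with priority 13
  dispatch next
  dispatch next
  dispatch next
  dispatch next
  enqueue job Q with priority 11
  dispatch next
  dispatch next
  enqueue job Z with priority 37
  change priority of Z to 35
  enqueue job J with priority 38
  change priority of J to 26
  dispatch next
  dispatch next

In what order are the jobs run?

[H, B, R, G, Q, A, J, Z]

add R (priority 21) → {R:21}
add A (priority 24) → {R:21, A:24}
add G (priority 31) → {R:21, A:24, G:31}
update A to priority 5 → {A:5, R:21, G:31}
add H (priority 1) → {H:1, A:5, R:21, G:31}
update A to priority 40 → {H:1, R:21, G:31, A:40}
add B (priority 13) → {H:1, B:13, R:21, G:31, A:40}
dispatch next → H; now {B:13, R:21, G:31, A:40}
dispatch next → B; now {R:21, G:31, A:40}
dispatch next → R; now {G:31, A:40}
dispatch next → G; now {A:40}
add Q (priority 11) → {Q:11, A:40}
dispatch next → Q; now {A:40}
dispatch next → A; now {}
add Z (priority 37) → {Z:37}
update Z to priority 35 → {Z:35}
add J (priority 38) → {Z:35, J:38}
update J to priority 26 → {J:26, Z:35}
dispatch next → J; now {Z:35}
dispatch next → Z; now {}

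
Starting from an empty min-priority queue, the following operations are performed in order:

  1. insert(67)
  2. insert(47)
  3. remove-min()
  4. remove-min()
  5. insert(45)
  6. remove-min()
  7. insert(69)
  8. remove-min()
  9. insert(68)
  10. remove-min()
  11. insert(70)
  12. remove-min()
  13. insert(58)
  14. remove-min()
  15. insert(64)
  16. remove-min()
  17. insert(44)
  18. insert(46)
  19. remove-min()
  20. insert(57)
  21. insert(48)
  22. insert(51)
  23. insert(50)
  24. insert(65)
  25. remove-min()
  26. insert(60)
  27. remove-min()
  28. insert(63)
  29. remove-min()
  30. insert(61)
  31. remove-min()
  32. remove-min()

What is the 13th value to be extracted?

insert 67 → {67}
insert 47 → {47, 67}
remove-min → 47; now {67}
remove-min → 67; now {}
insert 45 → {45}
remove-min → 45; now {}
insert 69 → {69}
remove-min → 69; now {}
insert 68 → {68}
remove-min → 68; now {}
insert 70 → {70}
remove-min → 70; now {}
insert 58 → {58}
remove-min → 58; now {}
insert 64 → {64}
remove-min → 64; now {}
insert 44 → {44}
insert 46 → {44, 46}
remove-min → 44; now {46}
insert 57 → {46, 57}
insert 48 → {46, 48, 57}
insert 51 → {46, 48, 51, 57}
insert 50 → {46, 48, 50, 51, 57}
insert 65 → {46, 48, 50, 51, 57, 65}
remove-min → 46; now {48, 50, 51, 57, 65}
insert 60 → {48, 50, 51, 57, 60, 65}
remove-min → 48; now {50, 51, 57, 60, 65}
insert 63 → {50, 51, 57, 60, 63, 65}
remove-min → 50; now {51, 57, 60, 63, 65}
insert 61 → {51, 57, 60, 61, 63, 65}
remove-min → 51; now {57, 60, 61, 63, 65}
remove-min → 57; now {60, 61, 63, 65}

51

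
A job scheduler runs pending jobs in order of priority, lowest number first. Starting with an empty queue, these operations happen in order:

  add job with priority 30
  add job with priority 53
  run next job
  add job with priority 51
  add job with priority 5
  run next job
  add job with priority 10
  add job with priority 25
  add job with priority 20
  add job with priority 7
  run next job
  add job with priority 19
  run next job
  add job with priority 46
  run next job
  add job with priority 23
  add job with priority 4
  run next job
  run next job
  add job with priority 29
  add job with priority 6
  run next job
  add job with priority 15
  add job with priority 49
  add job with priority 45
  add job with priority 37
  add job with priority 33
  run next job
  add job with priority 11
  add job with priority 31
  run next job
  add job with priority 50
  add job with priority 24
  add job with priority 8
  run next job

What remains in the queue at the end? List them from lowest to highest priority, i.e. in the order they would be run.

insert 30 → {30}
insert 53 → {30, 53}
run next job → 30; now {53}
insert 51 → {51, 53}
insert 5 → {5, 51, 53}
run next job → 5; now {51, 53}
insert 10 → {10, 51, 53}
insert 25 → {10, 25, 51, 53}
insert 20 → {10, 20, 25, 51, 53}
insert 7 → {7, 10, 20, 25, 51, 53}
run next job → 7; now {10, 20, 25, 51, 53}
insert 19 → {10, 19, 20, 25, 51, 53}
run next job → 10; now {19, 20, 25, 51, 53}
insert 46 → {19, 20, 25, 46, 51, 53}
run next job → 19; now {20, 25, 46, 51, 53}
insert 23 → {20, 23, 25, 46, 51, 53}
insert 4 → {4, 20, 23, 25, 46, 51, 53}
run next job → 4; now {20, 23, 25, 46, 51, 53}
run next job → 20; now {23, 25, 46, 51, 53}
insert 29 → {23, 25, 29, 46, 51, 53}
insert 6 → {6, 23, 25, 29, 46, 51, 53}
run next job → 6; now {23, 25, 29, 46, 51, 53}
insert 15 → {15, 23, 25, 29, 46, 51, 53}
insert 49 → {15, 23, 25, 29, 46, 49, 51, 53}
insert 45 → {15, 23, 25, 29, 45, 46, 49, 51, 53}
insert 37 → {15, 23, 25, 29, 37, 45, 46, 49, 51, 53}
insert 33 → {15, 23, 25, 29, 33, 37, 45, 46, 49, 51, 53}
run next job → 15; now {23, 25, 29, 33, 37, 45, 46, 49, 51, 53}
insert 11 → {11, 23, 25, 29, 33, 37, 45, 46, 49, 51, 53}
insert 31 → {11, 23, 25, 29, 31, 33, 37, 45, 46, 49, 51, 53}
run next job → 11; now {23, 25, 29, 31, 33, 37, 45, 46, 49, 51, 53}
insert 50 → {23, 25, 29, 31, 33, 37, 45, 46, 49, 50, 51, 53}
insert 24 → {23, 24, 25, 29, 31, 33, 37, 45, 46, 49, 50, 51, 53}
insert 8 → {8, 23, 24, 25, 29, 31, 33, 37, 45, 46, 49, 50, 51, 53}
run next job → 8; now {23, 24, 25, 29, 31, 33, 37, 45, 46, 49, 50, 51, 53}

23 → 24 → 25 → 29 → 31 → 33 → 37 → 45 → 46 → 49 → 50 → 51 → 53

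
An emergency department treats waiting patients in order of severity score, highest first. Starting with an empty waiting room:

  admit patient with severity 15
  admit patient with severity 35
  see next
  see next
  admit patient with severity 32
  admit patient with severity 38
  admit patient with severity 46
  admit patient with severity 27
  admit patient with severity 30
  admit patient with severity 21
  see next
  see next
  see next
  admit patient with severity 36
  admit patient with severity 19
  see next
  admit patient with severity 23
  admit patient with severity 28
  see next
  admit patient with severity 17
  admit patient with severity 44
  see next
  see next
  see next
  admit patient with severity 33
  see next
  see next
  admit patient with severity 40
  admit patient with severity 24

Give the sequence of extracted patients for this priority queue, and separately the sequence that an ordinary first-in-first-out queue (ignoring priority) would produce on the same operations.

insert 15 → {15}
insert 35 → {35, 15}
see next → 35; now {15}
see next → 15; now {}
insert 32 → {32}
insert 38 → {38, 32}
insert 46 → {46, 38, 32}
insert 27 → {46, 38, 32, 27}
insert 30 → {46, 38, 32, 30, 27}
insert 21 → {46, 38, 32, 30, 27, 21}
see next → 46; now {38, 32, 30, 27, 21}
see next → 38; now {32, 30, 27, 21}
see next → 32; now {30, 27, 21}
insert 36 → {36, 30, 27, 21}
insert 19 → {36, 30, 27, 21, 19}
see next → 36; now {30, 27, 21, 19}
insert 23 → {30, 27, 23, 21, 19}
insert 28 → {30, 28, 27, 23, 21, 19}
see next → 30; now {28, 27, 23, 21, 19}
insert 17 → {28, 27, 23, 21, 19, 17}
insert 44 → {44, 28, 27, 23, 21, 19, 17}
see next → 44; now {28, 27, 23, 21, 19, 17}
see next → 28; now {27, 23, 21, 19, 17}
see next → 27; now {23, 21, 19, 17}
insert 33 → {33, 23, 21, 19, 17}
see next → 33; now {23, 21, 19, 17}
see next → 23; now {21, 19, 17}
insert 40 → {40, 21, 19, 17}
insert 24 → {40, 24, 21, 19, 17}

priority queue: 35, 15, 46, 38, 32, 36, 30, 44, 28, 27, 33, 23; FIFO queue: 15 → 35 → 32 → 38 → 46 → 27 → 30 → 21 → 36 → 19 → 23 → 28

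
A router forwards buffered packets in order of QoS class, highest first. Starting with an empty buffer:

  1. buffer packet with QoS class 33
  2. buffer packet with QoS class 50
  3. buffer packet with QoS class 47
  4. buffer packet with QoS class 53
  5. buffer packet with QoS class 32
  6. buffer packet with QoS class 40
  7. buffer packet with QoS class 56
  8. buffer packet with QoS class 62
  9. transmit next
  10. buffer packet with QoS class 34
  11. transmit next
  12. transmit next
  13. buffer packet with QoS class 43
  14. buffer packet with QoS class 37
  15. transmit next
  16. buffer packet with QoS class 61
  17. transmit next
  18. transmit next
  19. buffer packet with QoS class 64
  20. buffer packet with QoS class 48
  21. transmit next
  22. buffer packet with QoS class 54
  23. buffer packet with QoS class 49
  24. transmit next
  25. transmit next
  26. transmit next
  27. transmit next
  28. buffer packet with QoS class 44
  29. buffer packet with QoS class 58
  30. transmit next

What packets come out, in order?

[62, 56, 53, 50, 61, 47, 64, 54, 49, 48, 43, 58]

insert 33 → {33}
insert 50 → {50, 33}
insert 47 → {50, 47, 33}
insert 53 → {53, 50, 47, 33}
insert 32 → {53, 50, 47, 33, 32}
insert 40 → {53, 50, 47, 40, 33, 32}
insert 56 → {56, 53, 50, 47, 40, 33, 32}
insert 62 → {62, 56, 53, 50, 47, 40, 33, 32}
transmit next → 62; now {56, 53, 50, 47, 40, 33, 32}
insert 34 → {56, 53, 50, 47, 40, 34, 33, 32}
transmit next → 56; now {53, 50, 47, 40, 34, 33, 32}
transmit next → 53; now {50, 47, 40, 34, 33, 32}
insert 43 → {50, 47, 43, 40, 34, 33, 32}
insert 37 → {50, 47, 43, 40, 37, 34, 33, 32}
transmit next → 50; now {47, 43, 40, 37, 34, 33, 32}
insert 61 → {61, 47, 43, 40, 37, 34, 33, 32}
transmit next → 61; now {47, 43, 40, 37, 34, 33, 32}
transmit next → 47; now {43, 40, 37, 34, 33, 32}
insert 64 → {64, 43, 40, 37, 34, 33, 32}
insert 48 → {64, 48, 43, 40, 37, 34, 33, 32}
transmit next → 64; now {48, 43, 40, 37, 34, 33, 32}
insert 54 → {54, 48, 43, 40, 37, 34, 33, 32}
insert 49 → {54, 49, 48, 43, 40, 37, 34, 33, 32}
transmit next → 54; now {49, 48, 43, 40, 37, 34, 33, 32}
transmit next → 49; now {48, 43, 40, 37, 34, 33, 32}
transmit next → 48; now {43, 40, 37, 34, 33, 32}
transmit next → 43; now {40, 37, 34, 33, 32}
insert 44 → {44, 40, 37, 34, 33, 32}
insert 58 → {58, 44, 40, 37, 34, 33, 32}
transmit next → 58; now {44, 40, 37, 34, 33, 32}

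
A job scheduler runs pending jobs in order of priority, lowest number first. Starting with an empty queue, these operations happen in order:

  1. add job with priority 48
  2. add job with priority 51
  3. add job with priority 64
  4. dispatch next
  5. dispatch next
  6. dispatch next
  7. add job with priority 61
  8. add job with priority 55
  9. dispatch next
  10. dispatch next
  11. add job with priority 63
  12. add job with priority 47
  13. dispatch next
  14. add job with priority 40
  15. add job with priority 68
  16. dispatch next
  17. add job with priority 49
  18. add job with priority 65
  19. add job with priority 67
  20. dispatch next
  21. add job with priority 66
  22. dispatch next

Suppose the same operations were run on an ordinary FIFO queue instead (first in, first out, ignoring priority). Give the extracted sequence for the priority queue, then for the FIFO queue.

priority queue: [48, 51, 64, 55, 61, 47, 40, 49, 63]; FIFO queue: [48, 51, 64, 61, 55, 63, 47, 40, 68]

insert 48 → {48}
insert 51 → {48, 51}
insert 64 → {48, 51, 64}
dispatch next → 48; now {51, 64}
dispatch next → 51; now {64}
dispatch next → 64; now {}
insert 61 → {61}
insert 55 → {55, 61}
dispatch next → 55; now {61}
dispatch next → 61; now {}
insert 63 → {63}
insert 47 → {47, 63}
dispatch next → 47; now {63}
insert 40 → {40, 63}
insert 68 → {40, 63, 68}
dispatch next → 40; now {63, 68}
insert 49 → {49, 63, 68}
insert 65 → {49, 63, 65, 68}
insert 67 → {49, 63, 65, 67, 68}
dispatch next → 49; now {63, 65, 67, 68}
insert 66 → {63, 65, 66, 67, 68}
dispatch next → 63; now {65, 66, 67, 68}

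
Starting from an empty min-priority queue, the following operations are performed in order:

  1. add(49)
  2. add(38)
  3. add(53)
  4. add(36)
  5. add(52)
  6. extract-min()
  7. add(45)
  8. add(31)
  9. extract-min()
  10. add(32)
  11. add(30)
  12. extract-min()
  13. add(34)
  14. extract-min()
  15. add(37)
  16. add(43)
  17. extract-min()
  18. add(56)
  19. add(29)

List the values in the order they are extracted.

insert 49 → {49}
insert 38 → {38, 49}
insert 53 → {38, 49, 53}
insert 36 → {36, 38, 49, 53}
insert 52 → {36, 38, 49, 52, 53}
extract-min → 36; now {38, 49, 52, 53}
insert 45 → {38, 45, 49, 52, 53}
insert 31 → {31, 38, 45, 49, 52, 53}
extract-min → 31; now {38, 45, 49, 52, 53}
insert 32 → {32, 38, 45, 49, 52, 53}
insert 30 → {30, 32, 38, 45, 49, 52, 53}
extract-min → 30; now {32, 38, 45, 49, 52, 53}
insert 34 → {32, 34, 38, 45, 49, 52, 53}
extract-min → 32; now {34, 38, 45, 49, 52, 53}
insert 37 → {34, 37, 38, 45, 49, 52, 53}
insert 43 → {34, 37, 38, 43, 45, 49, 52, 53}
extract-min → 34; now {37, 38, 43, 45, 49, 52, 53}
insert 56 → {37, 38, 43, 45, 49, 52, 53, 56}
insert 29 → {29, 37, 38, 43, 45, 49, 52, 53, 56}

[36, 31, 30, 32, 34]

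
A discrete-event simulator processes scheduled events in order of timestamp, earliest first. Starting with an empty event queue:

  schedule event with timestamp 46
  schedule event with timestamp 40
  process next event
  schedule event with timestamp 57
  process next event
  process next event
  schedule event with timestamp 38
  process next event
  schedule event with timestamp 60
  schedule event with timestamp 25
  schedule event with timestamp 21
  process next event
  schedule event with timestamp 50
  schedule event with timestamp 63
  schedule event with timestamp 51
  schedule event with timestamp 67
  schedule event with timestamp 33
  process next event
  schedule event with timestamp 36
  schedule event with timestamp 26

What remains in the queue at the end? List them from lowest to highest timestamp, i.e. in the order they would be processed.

insert 46 → {46}
insert 40 → {40, 46}
process next event → 40; now {46}
insert 57 → {46, 57}
process next event → 46; now {57}
process next event → 57; now {}
insert 38 → {38}
process next event → 38; now {}
insert 60 → {60}
insert 25 → {25, 60}
insert 21 → {21, 25, 60}
process next event → 21; now {25, 60}
insert 50 → {25, 50, 60}
insert 63 → {25, 50, 60, 63}
insert 51 → {25, 50, 51, 60, 63}
insert 67 → {25, 50, 51, 60, 63, 67}
insert 33 → {25, 33, 50, 51, 60, 63, 67}
process next event → 25; now {33, 50, 51, 60, 63, 67}
insert 36 → {33, 36, 50, 51, 60, 63, 67}
insert 26 → {26, 33, 36, 50, 51, 60, 63, 67}

26, 33, 36, 50, 51, 60, 63, 67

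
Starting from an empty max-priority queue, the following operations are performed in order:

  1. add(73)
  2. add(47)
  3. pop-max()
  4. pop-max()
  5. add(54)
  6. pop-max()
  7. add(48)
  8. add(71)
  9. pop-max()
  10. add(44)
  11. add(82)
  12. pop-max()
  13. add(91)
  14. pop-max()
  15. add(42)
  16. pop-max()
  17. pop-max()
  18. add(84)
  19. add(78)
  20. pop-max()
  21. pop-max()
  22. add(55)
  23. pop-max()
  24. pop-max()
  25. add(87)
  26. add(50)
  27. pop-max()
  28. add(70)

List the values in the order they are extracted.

73, 47, 54, 71, 82, 91, 48, 44, 84, 78, 55, 42, 87

insert 73 → {73}
insert 47 → {73, 47}
pop-max → 73; now {47}
pop-max → 47; now {}
insert 54 → {54}
pop-max → 54; now {}
insert 48 → {48}
insert 71 → {71, 48}
pop-max → 71; now {48}
insert 44 → {48, 44}
insert 82 → {82, 48, 44}
pop-max → 82; now {48, 44}
insert 91 → {91, 48, 44}
pop-max → 91; now {48, 44}
insert 42 → {48, 44, 42}
pop-max → 48; now {44, 42}
pop-max → 44; now {42}
insert 84 → {84, 42}
insert 78 → {84, 78, 42}
pop-max → 84; now {78, 42}
pop-max → 78; now {42}
insert 55 → {55, 42}
pop-max → 55; now {42}
pop-max → 42; now {}
insert 87 → {87}
insert 50 → {87, 50}
pop-max → 87; now {50}
insert 70 → {70, 50}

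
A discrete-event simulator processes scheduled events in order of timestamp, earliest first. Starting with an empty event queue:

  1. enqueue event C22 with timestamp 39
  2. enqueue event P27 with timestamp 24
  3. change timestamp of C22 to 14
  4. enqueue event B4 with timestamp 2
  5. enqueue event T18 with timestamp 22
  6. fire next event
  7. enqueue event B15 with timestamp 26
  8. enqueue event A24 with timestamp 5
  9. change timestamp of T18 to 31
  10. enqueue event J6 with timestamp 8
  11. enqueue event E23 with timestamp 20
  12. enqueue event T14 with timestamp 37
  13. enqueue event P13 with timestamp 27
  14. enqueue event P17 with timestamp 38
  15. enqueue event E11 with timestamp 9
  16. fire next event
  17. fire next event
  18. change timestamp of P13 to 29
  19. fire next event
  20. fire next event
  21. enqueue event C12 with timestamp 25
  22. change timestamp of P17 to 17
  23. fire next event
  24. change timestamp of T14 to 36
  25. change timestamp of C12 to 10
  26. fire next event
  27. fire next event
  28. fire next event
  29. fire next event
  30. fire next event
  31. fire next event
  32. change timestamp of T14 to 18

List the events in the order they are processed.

[B4, A24, J6, E11, C22, P17, C12, E23, P27, B15, P13, T18]

add C22 (timestamp 39) → {C22:39}
add P27 (timestamp 24) → {P27:24, C22:39}
update C22 to timestamp 14 → {C22:14, P27:24}
add B4 (timestamp 2) → {B4:2, C22:14, P27:24}
add T18 (timestamp 22) → {B4:2, C22:14, T18:22, P27:24}
fire next event → B4; now {C22:14, T18:22, P27:24}
add B15 (timestamp 26) → {C22:14, T18:22, P27:24, B15:26}
add A24 (timestamp 5) → {A24:5, C22:14, T18:22, P27:24, B15:26}
update T18 to timestamp 31 → {A24:5, C22:14, P27:24, B15:26, T18:31}
add J6 (timestamp 8) → {A24:5, J6:8, C22:14, P27:24, B15:26, T18:31}
add E23 (timestamp 20) → {A24:5, J6:8, C22:14, E23:20, P27:24, B15:26, T18:31}
add T14 (timestamp 37) → {A24:5, J6:8, C22:14, E23:20, P27:24, B15:26, T18:31, T14:37}
add P13 (timestamp 27) → {A24:5, J6:8, C22:14, E23:20, P27:24, B15:26, P13:27, T18:31, T14:37}
add P17 (timestamp 38) → {A24:5, J6:8, C22:14, E23:20, P27:24, B15:26, P13:27, T18:31, T14:37, P17:38}
add E11 (timestamp 9) → {A24:5, J6:8, E11:9, C22:14, E23:20, P27:24, B15:26, P13:27, T18:31, T14:37, P17:38}
fire next event → A24; now {J6:8, E11:9, C22:14, E23:20, P27:24, B15:26, P13:27, T18:31, T14:37, P17:38}
fire next event → J6; now {E11:9, C22:14, E23:20, P27:24, B15:26, P13:27, T18:31, T14:37, P17:38}
update P13 to timestamp 29 → {E11:9, C22:14, E23:20, P27:24, B15:26, P13:29, T18:31, T14:37, P17:38}
fire next event → E11; now {C22:14, E23:20, P27:24, B15:26, P13:29, T18:31, T14:37, P17:38}
fire next event → C22; now {E23:20, P27:24, B15:26, P13:29, T18:31, T14:37, P17:38}
add C12 (timestamp 25) → {E23:20, P27:24, C12:25, B15:26, P13:29, T18:31, T14:37, P17:38}
update P17 to timestamp 17 → {P17:17, E23:20, P27:24, C12:25, B15:26, P13:29, T18:31, T14:37}
fire next event → P17; now {E23:20, P27:24, C12:25, B15:26, P13:29, T18:31, T14:37}
update T14 to timestamp 36 → {E23:20, P27:24, C12:25, B15:26, P13:29, T18:31, T14:36}
update C12 to timestamp 10 → {C12:10, E23:20, P27:24, B15:26, P13:29, T18:31, T14:36}
fire next event → C12; now {E23:20, P27:24, B15:26, P13:29, T18:31, T14:36}
fire next event → E23; now {P27:24, B15:26, P13:29, T18:31, T14:36}
fire next event → P27; now {B15:26, P13:29, T18:31, T14:36}
fire next event → B15; now {P13:29, T18:31, T14:36}
fire next event → P13; now {T18:31, T14:36}
fire next event → T18; now {T14:36}
update T14 to timestamp 18 → {T14:18}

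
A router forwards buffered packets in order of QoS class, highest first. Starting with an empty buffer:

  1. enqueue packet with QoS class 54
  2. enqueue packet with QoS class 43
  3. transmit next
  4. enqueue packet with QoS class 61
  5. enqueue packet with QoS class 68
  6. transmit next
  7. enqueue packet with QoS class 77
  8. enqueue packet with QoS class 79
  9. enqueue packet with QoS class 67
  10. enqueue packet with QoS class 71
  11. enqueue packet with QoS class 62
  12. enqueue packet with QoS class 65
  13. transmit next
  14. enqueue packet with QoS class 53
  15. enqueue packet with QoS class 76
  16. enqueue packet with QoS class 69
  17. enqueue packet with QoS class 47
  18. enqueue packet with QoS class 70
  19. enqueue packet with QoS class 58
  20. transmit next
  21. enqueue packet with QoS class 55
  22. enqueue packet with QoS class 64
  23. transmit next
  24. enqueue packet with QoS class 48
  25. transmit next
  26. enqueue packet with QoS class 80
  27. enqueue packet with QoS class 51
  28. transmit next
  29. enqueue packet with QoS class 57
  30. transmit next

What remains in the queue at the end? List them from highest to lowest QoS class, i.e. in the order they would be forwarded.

insert 54 → {54}
insert 43 → {54, 43}
transmit next → 54; now {43}
insert 61 → {61, 43}
insert 68 → {68, 61, 43}
transmit next → 68; now {61, 43}
insert 77 → {77, 61, 43}
insert 79 → {79, 77, 61, 43}
insert 67 → {79, 77, 67, 61, 43}
insert 71 → {79, 77, 71, 67, 61, 43}
insert 62 → {79, 77, 71, 67, 62, 61, 43}
insert 65 → {79, 77, 71, 67, 65, 62, 61, 43}
transmit next → 79; now {77, 71, 67, 65, 62, 61, 43}
insert 53 → {77, 71, 67, 65, 62, 61, 53, 43}
insert 76 → {77, 76, 71, 67, 65, 62, 61, 53, 43}
insert 69 → {77, 76, 71, 69, 67, 65, 62, 61, 53, 43}
insert 47 → {77, 76, 71, 69, 67, 65, 62, 61, 53, 47, 43}
insert 70 → {77, 76, 71, 70, 69, 67, 65, 62, 61, 53, 47, 43}
insert 58 → {77, 76, 71, 70, 69, 67, 65, 62, 61, 58, 53, 47, 43}
transmit next → 77; now {76, 71, 70, 69, 67, 65, 62, 61, 58, 53, 47, 43}
insert 55 → {76, 71, 70, 69, 67, 65, 62, 61, 58, 55, 53, 47, 43}
insert 64 → {76, 71, 70, 69, 67, 65, 64, 62, 61, 58, 55, 53, 47, 43}
transmit next → 76; now {71, 70, 69, 67, 65, 64, 62, 61, 58, 55, 53, 47, 43}
insert 48 → {71, 70, 69, 67, 65, 64, 62, 61, 58, 55, 53, 48, 47, 43}
transmit next → 71; now {70, 69, 67, 65, 64, 62, 61, 58, 55, 53, 48, 47, 43}
insert 80 → {80, 70, 69, 67, 65, 64, 62, 61, 58, 55, 53, 48, 47, 43}
insert 51 → {80, 70, 69, 67, 65, 64, 62, 61, 58, 55, 53, 51, 48, 47, 43}
transmit next → 80; now {70, 69, 67, 65, 64, 62, 61, 58, 55, 53, 51, 48, 47, 43}
insert 57 → {70, 69, 67, 65, 64, 62, 61, 58, 57, 55, 53, 51, 48, 47, 43}
transmit next → 70; now {69, 67, 65, 64, 62, 61, 58, 57, 55, 53, 51, 48, 47, 43}

69 → 67 → 65 → 64 → 62 → 61 → 58 → 57 → 55 → 53 → 51 → 48 → 47 → 43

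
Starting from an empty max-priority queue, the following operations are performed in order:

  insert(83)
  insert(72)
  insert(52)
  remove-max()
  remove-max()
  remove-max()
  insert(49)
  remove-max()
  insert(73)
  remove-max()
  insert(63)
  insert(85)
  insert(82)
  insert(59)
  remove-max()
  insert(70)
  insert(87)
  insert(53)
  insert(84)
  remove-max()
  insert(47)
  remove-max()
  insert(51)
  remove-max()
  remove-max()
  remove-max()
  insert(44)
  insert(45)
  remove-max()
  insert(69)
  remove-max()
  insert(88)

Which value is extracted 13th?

insert 83 → {83}
insert 72 → {83, 72}
insert 52 → {83, 72, 52}
remove-max → 83; now {72, 52}
remove-max → 72; now {52}
remove-max → 52; now {}
insert 49 → {49}
remove-max → 49; now {}
insert 73 → {73}
remove-max → 73; now {}
insert 63 → {63}
insert 85 → {85, 63}
insert 82 → {85, 82, 63}
insert 59 → {85, 82, 63, 59}
remove-max → 85; now {82, 63, 59}
insert 70 → {82, 70, 63, 59}
insert 87 → {87, 82, 70, 63, 59}
insert 53 → {87, 82, 70, 63, 59, 53}
insert 84 → {87, 84, 82, 70, 63, 59, 53}
remove-max → 87; now {84, 82, 70, 63, 59, 53}
insert 47 → {84, 82, 70, 63, 59, 53, 47}
remove-max → 84; now {82, 70, 63, 59, 53, 47}
insert 51 → {82, 70, 63, 59, 53, 51, 47}
remove-max → 82; now {70, 63, 59, 53, 51, 47}
remove-max → 70; now {63, 59, 53, 51, 47}
remove-max → 63; now {59, 53, 51, 47}
insert 44 → {59, 53, 51, 47, 44}
insert 45 → {59, 53, 51, 47, 45, 44}
remove-max → 59; now {53, 51, 47, 45, 44}
insert 69 → {69, 53, 51, 47, 45, 44}
remove-max → 69; now {53, 51, 47, 45, 44}
insert 88 → {88, 53, 51, 47, 45, 44}

69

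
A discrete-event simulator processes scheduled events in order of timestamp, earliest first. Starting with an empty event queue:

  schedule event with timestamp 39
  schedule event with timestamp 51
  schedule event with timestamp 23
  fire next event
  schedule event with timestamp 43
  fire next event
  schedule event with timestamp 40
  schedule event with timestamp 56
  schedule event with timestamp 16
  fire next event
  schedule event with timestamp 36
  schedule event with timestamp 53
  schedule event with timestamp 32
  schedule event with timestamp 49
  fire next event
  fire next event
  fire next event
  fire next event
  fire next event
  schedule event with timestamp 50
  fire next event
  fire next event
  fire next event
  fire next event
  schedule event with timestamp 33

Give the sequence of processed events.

[23, 39, 16, 32, 36, 40, 43, 49, 50, 51, 53, 56]

insert 39 → {39}
insert 51 → {39, 51}
insert 23 → {23, 39, 51}
fire next event → 23; now {39, 51}
insert 43 → {39, 43, 51}
fire next event → 39; now {43, 51}
insert 40 → {40, 43, 51}
insert 56 → {40, 43, 51, 56}
insert 16 → {16, 40, 43, 51, 56}
fire next event → 16; now {40, 43, 51, 56}
insert 36 → {36, 40, 43, 51, 56}
insert 53 → {36, 40, 43, 51, 53, 56}
insert 32 → {32, 36, 40, 43, 51, 53, 56}
insert 49 → {32, 36, 40, 43, 49, 51, 53, 56}
fire next event → 32; now {36, 40, 43, 49, 51, 53, 56}
fire next event → 36; now {40, 43, 49, 51, 53, 56}
fire next event → 40; now {43, 49, 51, 53, 56}
fire next event → 43; now {49, 51, 53, 56}
fire next event → 49; now {51, 53, 56}
insert 50 → {50, 51, 53, 56}
fire next event → 50; now {51, 53, 56}
fire next event → 51; now {53, 56}
fire next event → 53; now {56}
fire next event → 56; now {}
insert 33 → {33}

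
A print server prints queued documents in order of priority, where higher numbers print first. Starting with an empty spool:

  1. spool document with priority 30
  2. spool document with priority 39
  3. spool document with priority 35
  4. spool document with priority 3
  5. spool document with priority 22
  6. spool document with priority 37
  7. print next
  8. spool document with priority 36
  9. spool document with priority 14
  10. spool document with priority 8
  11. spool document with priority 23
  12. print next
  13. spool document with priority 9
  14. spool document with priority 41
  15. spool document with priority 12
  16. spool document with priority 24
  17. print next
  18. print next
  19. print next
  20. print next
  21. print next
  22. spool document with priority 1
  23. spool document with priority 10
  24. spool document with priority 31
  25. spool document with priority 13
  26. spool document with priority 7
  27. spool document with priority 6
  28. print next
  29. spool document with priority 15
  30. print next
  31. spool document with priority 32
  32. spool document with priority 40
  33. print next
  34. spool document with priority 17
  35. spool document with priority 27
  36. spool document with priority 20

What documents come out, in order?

insert 30 → {30}
insert 39 → {39, 30}
insert 35 → {39, 35, 30}
insert 3 → {39, 35, 30, 3}
insert 22 → {39, 35, 30, 22, 3}
insert 37 → {39, 37, 35, 30, 22, 3}
print next → 39; now {37, 35, 30, 22, 3}
insert 36 → {37, 36, 35, 30, 22, 3}
insert 14 → {37, 36, 35, 30, 22, 14, 3}
insert 8 → {37, 36, 35, 30, 22, 14, 8, 3}
insert 23 → {37, 36, 35, 30, 23, 22, 14, 8, 3}
print next → 37; now {36, 35, 30, 23, 22, 14, 8, 3}
insert 9 → {36, 35, 30, 23, 22, 14, 9, 8, 3}
insert 41 → {41, 36, 35, 30, 23, 22, 14, 9, 8, 3}
insert 12 → {41, 36, 35, 30, 23, 22, 14, 12, 9, 8, 3}
insert 24 → {41, 36, 35, 30, 24, 23, 22, 14, 12, 9, 8, 3}
print next → 41; now {36, 35, 30, 24, 23, 22, 14, 12, 9, 8, 3}
print next → 36; now {35, 30, 24, 23, 22, 14, 12, 9, 8, 3}
print next → 35; now {30, 24, 23, 22, 14, 12, 9, 8, 3}
print next → 30; now {24, 23, 22, 14, 12, 9, 8, 3}
print next → 24; now {23, 22, 14, 12, 9, 8, 3}
insert 1 → {23, 22, 14, 12, 9, 8, 3, 1}
insert 10 → {23, 22, 14, 12, 10, 9, 8, 3, 1}
insert 31 → {31, 23, 22, 14, 12, 10, 9, 8, 3, 1}
insert 13 → {31, 23, 22, 14, 13, 12, 10, 9, 8, 3, 1}
insert 7 → {31, 23, 22, 14, 13, 12, 10, 9, 8, 7, 3, 1}
insert 6 → {31, 23, 22, 14, 13, 12, 10, 9, 8, 7, 6, 3, 1}
print next → 31; now {23, 22, 14, 13, 12, 10, 9, 8, 7, 6, 3, 1}
insert 15 → {23, 22, 15, 14, 13, 12, 10, 9, 8, 7, 6, 3, 1}
print next → 23; now {22, 15, 14, 13, 12, 10, 9, 8, 7, 6, 3, 1}
insert 32 → {32, 22, 15, 14, 13, 12, 10, 9, 8, 7, 6, 3, 1}
insert 40 → {40, 32, 22, 15, 14, 13, 12, 10, 9, 8, 7, 6, 3, 1}
print next → 40; now {32, 22, 15, 14, 13, 12, 10, 9, 8, 7, 6, 3, 1}
insert 17 → {32, 22, 17, 15, 14, 13, 12, 10, 9, 8, 7, 6, 3, 1}
insert 27 → {32, 27, 22, 17, 15, 14, 13, 12, 10, 9, 8, 7, 6, 3, 1}
insert 20 → {32, 27, 22, 20, 17, 15, 14, 13, 12, 10, 9, 8, 7, 6, 3, 1}

39 → 37 → 41 → 36 → 35 → 30 → 24 → 31 → 23 → 40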